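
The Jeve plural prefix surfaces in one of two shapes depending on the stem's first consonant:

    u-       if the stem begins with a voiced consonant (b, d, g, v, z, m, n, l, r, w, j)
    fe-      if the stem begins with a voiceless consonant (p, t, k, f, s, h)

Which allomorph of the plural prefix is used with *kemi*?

The first consonant of *kemi* is /k/, which is voiceless, so the prefix is fe-.

fe-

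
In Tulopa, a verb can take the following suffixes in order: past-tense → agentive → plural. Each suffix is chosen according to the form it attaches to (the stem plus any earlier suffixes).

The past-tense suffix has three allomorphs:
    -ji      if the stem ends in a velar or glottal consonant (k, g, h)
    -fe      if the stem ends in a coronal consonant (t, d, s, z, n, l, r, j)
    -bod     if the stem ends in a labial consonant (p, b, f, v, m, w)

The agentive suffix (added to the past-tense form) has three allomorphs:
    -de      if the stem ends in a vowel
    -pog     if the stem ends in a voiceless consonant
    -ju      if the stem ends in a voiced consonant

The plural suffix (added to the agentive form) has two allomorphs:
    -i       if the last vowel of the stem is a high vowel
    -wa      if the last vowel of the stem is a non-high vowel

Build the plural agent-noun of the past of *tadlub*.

tadlubbodjui

Since the final consonant of *tadlub* is /b/ (labial), it takes -bod, giving *tadlubbod*.
The past-tense form *tadlubbod*: final sound = /d/, a voiced consonant → -ju → *tadlubbodju*.
Since the last vowel of the agentive form *tadlubbodju* is /u/ (a high vowel), it takes -i, giving *tadlubbodjui*.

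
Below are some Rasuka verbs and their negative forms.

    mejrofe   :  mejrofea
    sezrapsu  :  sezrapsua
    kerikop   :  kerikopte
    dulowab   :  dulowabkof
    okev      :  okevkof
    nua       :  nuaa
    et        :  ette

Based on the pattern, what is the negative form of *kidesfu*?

The suffix is conditioned by the final sound: -te when the stem ends in a voiceless consonant (*kerikop*, *et*); -kof when the stem ends in a voiced consonant (*dulowab*, *okev*); -a when the stem ends in a vowel (*mejrofe*, *sezrapsu*, *nua*).
*kidesfu*: final sound = /u/, a vowel → -a → *kidesfua*.

kidesfua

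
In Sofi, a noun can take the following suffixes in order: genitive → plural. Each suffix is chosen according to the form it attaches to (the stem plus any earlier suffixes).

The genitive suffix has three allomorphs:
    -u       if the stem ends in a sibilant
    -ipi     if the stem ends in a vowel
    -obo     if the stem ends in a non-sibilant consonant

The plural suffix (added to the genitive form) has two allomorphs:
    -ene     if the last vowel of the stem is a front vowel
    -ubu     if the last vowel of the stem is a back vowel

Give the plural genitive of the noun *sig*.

*sig* — final sound /g/ (a non-sibilant consonant) → -obo → *sigobo*.
The last vowel of the genitive form *sigobo* is /o/, which is a back vowel, so the plural suffix is -ubu, giving *sigoboubu*.

sigoboubu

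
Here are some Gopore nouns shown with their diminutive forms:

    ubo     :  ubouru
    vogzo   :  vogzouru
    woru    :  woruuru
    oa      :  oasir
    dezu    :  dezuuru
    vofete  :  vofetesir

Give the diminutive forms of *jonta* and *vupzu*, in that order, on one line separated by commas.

jontasir, vupzuuru

The suffix is conditioned by the last vowel: -uru when the last vowel of the stem is a rounded vowel (*ubo*, *vogzo*, *woru*, *dezu*); -sir when the last vowel of the stem is an unrounded vowel (*oa*, *vofete*).
*jonta*: last vowel = /a/, an unrounded vowel → -sir → *jontasir*.
*vupzu* — last vowel /u/ (a rounded vowel) → -uru → *vupzuuru*.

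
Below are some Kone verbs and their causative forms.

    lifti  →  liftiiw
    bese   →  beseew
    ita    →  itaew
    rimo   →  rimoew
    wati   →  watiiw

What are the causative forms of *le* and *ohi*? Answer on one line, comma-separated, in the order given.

The alternation tracks the last vowel of the stem — -iw when the last vowel of the stem is a high vowel (*lifti*, *wati*); -ew when the last vowel of the stem is a non-high vowel (*bese*, *ita*, *rimo*).
The last vowel of *le* is /e/, which is a non-high vowel, so the suffix is -ew, giving *leew*.
*ohi* — last vowel /i/ (a high vowel) → -iw → *ohiiw*.

leew, ohiiw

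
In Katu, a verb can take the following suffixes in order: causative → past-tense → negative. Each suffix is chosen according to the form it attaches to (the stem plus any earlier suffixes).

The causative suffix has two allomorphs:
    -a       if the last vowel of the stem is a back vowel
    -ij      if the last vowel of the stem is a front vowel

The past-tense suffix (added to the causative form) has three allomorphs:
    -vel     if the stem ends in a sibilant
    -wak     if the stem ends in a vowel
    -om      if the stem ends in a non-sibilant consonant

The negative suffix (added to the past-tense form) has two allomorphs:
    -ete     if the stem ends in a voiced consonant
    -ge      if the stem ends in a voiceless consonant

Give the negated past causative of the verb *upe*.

*upe*: last vowel = /e/, a front vowel → -ij → *upeij*.
Since the final sound of the causative form *upeij* is /j/ (a non-sibilant consonant), it takes -om, giving *upeijom*.
The final consonant of the past-tense form *upeijom* is /m/, which is voiced, so the negative suffix is -ete, giving *upeijomete*.

upeijomete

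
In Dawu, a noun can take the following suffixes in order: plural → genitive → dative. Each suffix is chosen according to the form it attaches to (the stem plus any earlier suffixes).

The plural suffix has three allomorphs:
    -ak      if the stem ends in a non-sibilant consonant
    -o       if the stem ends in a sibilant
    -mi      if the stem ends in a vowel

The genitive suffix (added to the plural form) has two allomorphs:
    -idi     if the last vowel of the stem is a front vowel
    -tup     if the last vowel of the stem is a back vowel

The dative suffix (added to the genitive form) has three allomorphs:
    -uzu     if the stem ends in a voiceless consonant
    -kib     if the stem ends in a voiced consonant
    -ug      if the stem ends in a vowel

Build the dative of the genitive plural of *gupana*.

gupanamiidiug

The final sound of *gupana* is /a/, which is a vowel, so the plural suffix is -mi, giving *gupanami*.
The last vowel of the plural form *gupanami* is /i/, which is a front vowel, so the genitive suffix is -idi, giving *gupanamiidi*.
The genitive form *gupanamiidi*: final sound = /i/, a vowel → -ug → *gupanamiidiug*.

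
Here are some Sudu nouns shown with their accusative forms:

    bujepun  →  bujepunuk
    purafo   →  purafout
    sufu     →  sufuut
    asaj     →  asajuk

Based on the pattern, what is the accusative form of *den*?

denuk

The suffix is conditioned by the final sound: -uk when the stem ends in a consonant (*bujepun*, *asaj*); -ut when the stem ends in a vowel (*purafo*, *sufu*).
The final sound of *den* is /n/, which is a consonant, so the suffix is -uk, giving *denuk*.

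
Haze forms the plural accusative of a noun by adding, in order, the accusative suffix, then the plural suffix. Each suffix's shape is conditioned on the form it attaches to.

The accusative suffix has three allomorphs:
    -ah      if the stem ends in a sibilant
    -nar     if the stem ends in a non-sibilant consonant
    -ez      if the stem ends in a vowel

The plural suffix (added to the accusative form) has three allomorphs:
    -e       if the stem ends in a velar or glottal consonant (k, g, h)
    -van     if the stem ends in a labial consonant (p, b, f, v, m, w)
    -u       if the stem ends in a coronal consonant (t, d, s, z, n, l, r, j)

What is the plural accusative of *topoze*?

*topoze*: final sound = /e/, a vowel → -ez → *topozeez*.
Since the final consonant of the accusative form *topozeez* is /z/ (coronal), it takes -u, giving *topozeezu*.

topozeezu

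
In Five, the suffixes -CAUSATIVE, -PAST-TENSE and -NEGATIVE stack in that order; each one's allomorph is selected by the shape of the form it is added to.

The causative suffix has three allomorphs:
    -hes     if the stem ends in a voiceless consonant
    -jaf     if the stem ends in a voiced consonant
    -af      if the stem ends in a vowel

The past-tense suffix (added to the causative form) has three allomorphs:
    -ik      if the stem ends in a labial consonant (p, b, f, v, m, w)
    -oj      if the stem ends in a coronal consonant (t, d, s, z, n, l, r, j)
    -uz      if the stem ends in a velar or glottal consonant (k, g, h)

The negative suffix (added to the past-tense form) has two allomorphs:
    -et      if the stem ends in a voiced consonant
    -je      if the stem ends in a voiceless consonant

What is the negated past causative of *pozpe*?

Since the final sound of *pozpe* is /e/ (a vowel), it takes -af, giving *pozpeaf*.
The causative form *pozpeaf* — final consonant /f/ (labial) → -ik → *pozpeafik*.
The past-tense form *pozpeafik*: final consonant = /k/, voiceless → -je → *pozpeafikje*.

pozpeafikje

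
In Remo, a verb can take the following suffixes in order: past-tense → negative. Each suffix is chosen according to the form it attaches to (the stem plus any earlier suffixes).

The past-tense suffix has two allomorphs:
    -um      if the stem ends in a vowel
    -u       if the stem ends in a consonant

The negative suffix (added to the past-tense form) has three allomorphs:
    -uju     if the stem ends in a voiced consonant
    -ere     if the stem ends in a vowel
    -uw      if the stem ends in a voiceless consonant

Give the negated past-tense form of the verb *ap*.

*ap* — final sound /p/ (a consonant) → -u → *apu*.
The past-tense form *apu*: final sound = /u/, a vowel → -ere → *apuere*.

apuere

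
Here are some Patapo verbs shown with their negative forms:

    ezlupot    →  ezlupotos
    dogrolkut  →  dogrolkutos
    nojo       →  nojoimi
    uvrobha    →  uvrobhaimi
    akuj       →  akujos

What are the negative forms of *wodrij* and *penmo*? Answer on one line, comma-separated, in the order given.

wodrijos, penmoimi

The suffix is conditioned by the final sound: -os when the stem ends in a consonant (*ezlupot*, *dogrolkut*, *akuj*); -imi when the stem ends in a vowel (*nojo*, *uvrobha*).
*wodrij* — final sound /j/ (a consonant) → -os → *wodrijos*.
*penmo*: final sound = /o/, a vowel → -imi → *penmoimi*.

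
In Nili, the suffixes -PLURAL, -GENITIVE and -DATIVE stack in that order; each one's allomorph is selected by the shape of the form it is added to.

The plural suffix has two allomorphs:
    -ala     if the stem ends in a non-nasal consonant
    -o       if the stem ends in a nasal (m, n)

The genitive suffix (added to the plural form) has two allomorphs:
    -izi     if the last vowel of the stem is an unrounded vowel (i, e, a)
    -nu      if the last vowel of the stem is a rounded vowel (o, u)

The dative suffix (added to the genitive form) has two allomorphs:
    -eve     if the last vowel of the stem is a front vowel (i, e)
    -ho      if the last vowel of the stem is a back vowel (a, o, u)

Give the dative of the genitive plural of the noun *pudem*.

pudemonuho

Since the final consonant of *pudem* is /m/ (a nasal), it takes -o, giving *pudemo*.
The plural form *pudemo* — last vowel /o/ (a rounded vowel) → -nu → *pudemonu*.
Since the last vowel of the genitive form *pudemonu* is /u/ (a back vowel), it takes -ho, giving *pudemonuho*.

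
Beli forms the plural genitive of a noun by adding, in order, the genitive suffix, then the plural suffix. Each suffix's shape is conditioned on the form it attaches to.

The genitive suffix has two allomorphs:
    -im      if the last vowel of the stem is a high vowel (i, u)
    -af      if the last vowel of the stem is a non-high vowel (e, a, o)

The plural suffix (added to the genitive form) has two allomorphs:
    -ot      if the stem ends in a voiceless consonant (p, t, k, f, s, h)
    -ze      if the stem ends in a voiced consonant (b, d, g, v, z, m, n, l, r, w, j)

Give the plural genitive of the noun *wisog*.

wisogafot

The last vowel of *wisog* is /o/, which is a non-high vowel, so the genitive suffix is -af, giving *wisogaf*.
Since the final consonant of the genitive form *wisogaf* is /f/ (voiceless), it takes -ot, giving *wisogafot*.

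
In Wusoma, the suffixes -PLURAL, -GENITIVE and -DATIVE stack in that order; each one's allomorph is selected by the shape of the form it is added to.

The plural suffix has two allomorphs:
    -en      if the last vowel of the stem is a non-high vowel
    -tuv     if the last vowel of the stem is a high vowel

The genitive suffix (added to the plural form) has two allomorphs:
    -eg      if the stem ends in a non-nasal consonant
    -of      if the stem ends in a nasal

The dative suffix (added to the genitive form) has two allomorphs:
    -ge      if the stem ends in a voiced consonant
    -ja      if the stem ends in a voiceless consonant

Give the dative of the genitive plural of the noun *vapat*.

vapatenofja

*vapat* — last vowel /a/ (a non-high vowel) → -en → *vapaten*.
The plural form *vapaten* — final consonant /n/ (a nasal) → -of → *vapatenof*.
The final consonant of the genitive form *vapatenof* is /f/, which is voiceless, so the dative suffix is -ja, giving *vapatenofja*.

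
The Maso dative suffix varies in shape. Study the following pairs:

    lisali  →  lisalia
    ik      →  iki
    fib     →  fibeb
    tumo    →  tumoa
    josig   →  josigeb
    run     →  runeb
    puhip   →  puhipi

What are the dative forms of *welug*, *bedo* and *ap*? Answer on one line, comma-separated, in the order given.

The alternation tracks the final sound of the stem — -i when the stem ends in a voiceless consonant (*ik*, *puhip*); -eb when the stem ends in a voiced consonant (*fib*, *josig*, *run*); -a when the stem ends in a vowel (*lisali*, *tumo*).
Since the final sound of *welug* is /g/ (a voiced consonant), it takes -eb, giving *welugeb*.
*bedo* — final sound /o/ (a vowel) → -a → *bedoa*.
The final sound of *ap* is /p/, which is a voiceless consonant, so the suffix is -i, giving *api*.

welugeb, bedoa, api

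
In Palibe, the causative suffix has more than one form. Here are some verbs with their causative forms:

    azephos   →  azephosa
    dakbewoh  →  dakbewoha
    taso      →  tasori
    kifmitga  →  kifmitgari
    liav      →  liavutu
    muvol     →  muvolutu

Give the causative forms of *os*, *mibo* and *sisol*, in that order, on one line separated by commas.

The alternation tracks the final sound of the stem — -a when the stem ends in a voiceless consonant (*azephos*, *dakbewoh*); -utu when the stem ends in a voiced consonant (*liav*, *muvol*); -ri when the stem ends in a vowel (*taso*, *kifmitga*).
*os* — final sound /s/ (a voiceless consonant) → -a → *osa*.
*mibo* — final sound /o/ (a vowel) → -ri → *mibori*.
Since the final sound of *sisol* is /l/ (a voiced consonant), it takes -utu, giving *sisolutu*.

osa, mibori, sisolutu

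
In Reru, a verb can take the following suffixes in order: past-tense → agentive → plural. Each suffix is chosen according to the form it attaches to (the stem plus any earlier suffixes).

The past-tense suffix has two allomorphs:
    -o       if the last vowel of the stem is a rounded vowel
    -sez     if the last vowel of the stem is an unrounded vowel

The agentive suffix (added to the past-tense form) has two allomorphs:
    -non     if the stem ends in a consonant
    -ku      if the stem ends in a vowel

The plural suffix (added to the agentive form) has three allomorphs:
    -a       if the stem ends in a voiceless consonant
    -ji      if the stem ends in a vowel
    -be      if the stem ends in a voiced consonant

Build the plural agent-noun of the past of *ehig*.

*ehig* — last vowel /i/ (an unrounded vowel) → -sez → *ehigsez*.
The final sound of the past-tense form *ehigsez* is /z/, which is a consonant, so the agentive suffix is -non, giving *ehigseznon*.
Since the final sound of the agentive form *ehigseznon* is /n/ (a voiced consonant), it takes -be, giving *ehigseznonbe*.

ehigseznonbe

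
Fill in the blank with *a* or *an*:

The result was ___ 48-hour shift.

The indefinite article is chosen by the initial *sound* of the following word, not its spelling.
The number *48* is spoken "forty-…", beginning with /ˈfɔrti/ — a consonant sound.
So the article is *a*: The result was a 48-hour shift.

a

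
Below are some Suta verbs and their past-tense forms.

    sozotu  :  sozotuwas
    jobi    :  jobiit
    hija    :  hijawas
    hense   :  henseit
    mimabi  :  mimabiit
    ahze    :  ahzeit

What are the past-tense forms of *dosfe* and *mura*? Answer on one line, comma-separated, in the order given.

dosfeit, murawas

The suffix is conditioned by the last vowel: -it when the last vowel of the stem is a front vowel (*jobi*, *hense*, *mimabi*, *ahze*); -was when the last vowel of the stem is a back vowel (*sozotu*, *hija*).
Since the last vowel of *dosfe* is /e/ (a front vowel), it takes -it, giving *dosfeit*.
Since the last vowel of *mura* is /a/ (a back vowel), it takes -was, giving *murawas*.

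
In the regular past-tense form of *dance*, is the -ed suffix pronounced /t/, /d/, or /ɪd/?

The stem *dance* ends in a voiceless consonant other than /t/.
The -ed suffix is realized as /ɪd/ after /t, d/; as /t/ after other voiceless consonants; and as /d/ after other voiced sounds.
So -ed on *dance* is pronounced /t/.

/t/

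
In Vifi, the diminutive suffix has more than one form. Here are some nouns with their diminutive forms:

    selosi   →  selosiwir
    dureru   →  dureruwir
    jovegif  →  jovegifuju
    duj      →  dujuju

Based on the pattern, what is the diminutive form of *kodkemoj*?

kodkemojuju

The alternation tracks the final sound of the stem — -uju when the stem ends in a consonant (*jovegif*, *duj*); -wir when the stem ends in a vowel (*selosi*, *dureru*).
*kodkemoj*: final sound = /j/, a consonant → -uju → *kodkemojuju*.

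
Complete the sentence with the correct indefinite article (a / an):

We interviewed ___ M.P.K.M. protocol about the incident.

The indefinite article is chosen by the initial *sound* of the following word, not its spelling.
The initialism *M.P.K.M.* is read letter by letter; the first letter, M, is pronounced /ɛm/, which begins with a vowel sound.
So the article is *an*: We interviewed an M.P.K.M. protocol about the incident.

an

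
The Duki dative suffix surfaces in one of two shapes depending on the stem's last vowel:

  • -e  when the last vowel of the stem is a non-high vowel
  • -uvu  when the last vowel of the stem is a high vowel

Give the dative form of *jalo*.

Since the last vowel of *jalo* is /o/ (a non-high vowel), it takes -e, giving *jaloe*.

jaloe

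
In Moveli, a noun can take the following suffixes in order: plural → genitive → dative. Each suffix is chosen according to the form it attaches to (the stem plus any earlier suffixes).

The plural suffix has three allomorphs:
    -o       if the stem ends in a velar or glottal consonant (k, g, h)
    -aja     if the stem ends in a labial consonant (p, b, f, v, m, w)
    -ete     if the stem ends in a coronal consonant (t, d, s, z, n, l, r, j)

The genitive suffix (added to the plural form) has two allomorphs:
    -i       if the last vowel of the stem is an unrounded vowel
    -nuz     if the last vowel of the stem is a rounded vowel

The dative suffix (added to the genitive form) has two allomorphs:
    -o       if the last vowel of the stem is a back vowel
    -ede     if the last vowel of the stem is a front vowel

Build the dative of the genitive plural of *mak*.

*mak*: final consonant = /k/, velar/glottal → -o → *mako*.
Since the last vowel of the plural form *mako* is /o/ (a rounded vowel), it takes -nuz, giving *makonuz*.
The genitive form *makonuz*: last vowel = /u/, a back vowel → -o → *makonuzo*.

makonuzo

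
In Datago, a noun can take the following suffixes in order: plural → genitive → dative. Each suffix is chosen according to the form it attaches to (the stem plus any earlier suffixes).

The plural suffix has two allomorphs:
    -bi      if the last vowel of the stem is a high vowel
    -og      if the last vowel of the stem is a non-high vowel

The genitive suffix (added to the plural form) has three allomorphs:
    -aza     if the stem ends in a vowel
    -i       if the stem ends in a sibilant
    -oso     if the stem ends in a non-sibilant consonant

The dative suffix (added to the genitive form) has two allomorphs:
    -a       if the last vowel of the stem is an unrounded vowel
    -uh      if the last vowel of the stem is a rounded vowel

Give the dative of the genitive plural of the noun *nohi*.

nohibiazaa

The last vowel of *nohi* is /i/, which is a high vowel, so the plural suffix is -bi, giving *nohibi*.
The plural form *nohibi*: final sound = /i/, a vowel → -aza → *nohibiaza*.
Since the last vowel of the genitive form *nohibiaza* is /a/ (an unrounded vowel), it takes -a, giving *nohibiazaa*.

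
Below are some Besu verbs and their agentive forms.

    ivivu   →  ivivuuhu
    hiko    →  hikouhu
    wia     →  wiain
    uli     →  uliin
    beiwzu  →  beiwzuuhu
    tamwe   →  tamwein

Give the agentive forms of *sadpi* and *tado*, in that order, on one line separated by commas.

sadpiin, tadouhu

The pattern is rounding harmony: -uhu when the last vowel of the stem is a rounded vowel (*ivivu*, *hiko*, *beiwzu*); -in when the last vowel of the stem is an unrounded vowel (*wia*, *uli*, *tamwe*).
*sadpi*: last vowel = /i/, an unrounded vowel → -in → *sadpiin*.
*tado*: last vowel = /o/, a rounded vowel → -uhu → *tadouhu*.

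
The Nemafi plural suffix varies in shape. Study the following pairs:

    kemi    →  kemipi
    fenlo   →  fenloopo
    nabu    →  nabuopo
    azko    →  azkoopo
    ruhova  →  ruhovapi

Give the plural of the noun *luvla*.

The suffix is conditioned by the last vowel: -opo when the last vowel of the stem is a rounded vowel (*fenlo*, *nabu*, *azko*); -pi when the last vowel of the stem is an unrounded vowel (*kemi*, *ruhova*).
*luvla* — last vowel /a/ (an unrounded vowel) → -pi → *luvlapi*.

luvlapi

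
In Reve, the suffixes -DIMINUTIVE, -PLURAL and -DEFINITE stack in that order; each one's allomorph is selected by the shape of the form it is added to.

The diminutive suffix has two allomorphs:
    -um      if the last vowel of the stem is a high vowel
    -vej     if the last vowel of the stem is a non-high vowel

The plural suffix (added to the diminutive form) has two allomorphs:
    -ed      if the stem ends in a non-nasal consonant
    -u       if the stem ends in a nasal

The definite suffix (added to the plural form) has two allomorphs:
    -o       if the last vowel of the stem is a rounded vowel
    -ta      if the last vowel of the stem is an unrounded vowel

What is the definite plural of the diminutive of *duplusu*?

duplusuumuo

*duplusu* — last vowel /u/ (a high vowel) → -um → *duplusuum*.
The diminutive form *duplusuum* — final consonant /m/ (a nasal) → -u → *duplusuumu*.
The last vowel of the plural form *duplusuumu* is /u/, which is a rounded vowel, so the definite suffix is -o, giving *duplusuumuo*.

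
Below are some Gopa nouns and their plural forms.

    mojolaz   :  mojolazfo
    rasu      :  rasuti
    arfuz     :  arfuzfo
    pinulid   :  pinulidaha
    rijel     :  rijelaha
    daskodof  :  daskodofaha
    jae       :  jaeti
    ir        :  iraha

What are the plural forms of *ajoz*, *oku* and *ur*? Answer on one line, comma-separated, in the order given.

ajozfo, okuti, uraha

Looking at the final sound of each stem: -fo when the stem ends in a sibilant (*mojolaz*, *arfuz*); -aha when the stem ends in a non-sibilant consonant (*pinulid*, *rijel*, *daskodof*, *ir*); -ti when the stem ends in a vowel (*rasu*, *jae*).
Since the final sound of *ajoz* is /z/ (a sibilant), it takes -fo, giving *ajozfo*.
*oku* — final sound /u/ (a vowel) → -ti → *okuti*.
*ur* — final sound /r/ (a non-sibilant consonant) → -aha → *uraha*.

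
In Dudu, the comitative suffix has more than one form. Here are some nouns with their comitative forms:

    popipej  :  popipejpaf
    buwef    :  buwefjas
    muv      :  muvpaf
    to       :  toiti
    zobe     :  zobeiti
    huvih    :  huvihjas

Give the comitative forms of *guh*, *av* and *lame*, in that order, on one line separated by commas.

Looking at the final sound of each stem: -jas when the stem ends in a voiceless consonant (*buwef*, *huvih*); -paf when the stem ends in a voiced consonant (*popipej*, *muv*); -iti when the stem ends in a vowel (*to*, *zobe*).
*guh*: final sound = /h/, a voiceless consonant → -jas → *guhjas*.
*av* — final sound /v/ (a voiced consonant) → -paf → *avpaf*.
*lame*: final sound = /e/, a vowel → -iti → *lameiti*.

guhjas, avpaf, lameiti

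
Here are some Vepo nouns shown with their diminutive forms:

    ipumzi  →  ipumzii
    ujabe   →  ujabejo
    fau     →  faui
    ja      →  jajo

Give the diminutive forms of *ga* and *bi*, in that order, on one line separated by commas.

gajo, bii

Looking at the last vowel of each stem: -i when the last vowel of the stem is a high vowel (*ipumzi*, *fau*); -jo when the last vowel of the stem is a non-high vowel (*ujabe*, *ja*).
Since the last vowel of *ga* is /a/ (a non-high vowel), it takes -jo, giving *gajo*.
*bi*: last vowel = /i/, a high vowel → -i → *bii*.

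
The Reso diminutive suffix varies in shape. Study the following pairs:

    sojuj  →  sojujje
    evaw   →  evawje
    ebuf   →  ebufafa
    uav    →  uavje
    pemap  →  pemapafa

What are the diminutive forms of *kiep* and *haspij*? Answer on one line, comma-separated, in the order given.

kiepafa, haspijje

The pattern is voicing of the final consonant: -afa when the stem ends in a voiceless consonant (*ebuf*, *pemap*); -je when the stem ends in a voiced consonant (*sojuj*, *evaw*, *uav*).
The final consonant of *kiep* is /p/, which is voiceless, so the suffix is -afa, giving *kiepafa*.
*haspij* — final consonant /j/ (voiced) → -je → *haspijje*.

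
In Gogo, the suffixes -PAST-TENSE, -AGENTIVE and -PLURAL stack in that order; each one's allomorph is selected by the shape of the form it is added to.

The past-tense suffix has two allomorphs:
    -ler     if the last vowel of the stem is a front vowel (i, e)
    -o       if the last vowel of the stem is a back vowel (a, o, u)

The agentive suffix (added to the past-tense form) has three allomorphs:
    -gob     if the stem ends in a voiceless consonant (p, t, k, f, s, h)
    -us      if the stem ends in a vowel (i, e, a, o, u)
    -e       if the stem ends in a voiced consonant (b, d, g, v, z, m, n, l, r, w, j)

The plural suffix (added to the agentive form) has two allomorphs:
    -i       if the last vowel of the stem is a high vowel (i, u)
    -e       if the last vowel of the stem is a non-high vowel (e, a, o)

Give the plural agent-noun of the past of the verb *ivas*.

*ivas* — last vowel /a/ (a back vowel) → -o → *ivaso*.
The final sound of the past-tense form *ivaso* is /o/, which is a vowel, so the agentive suffix is -us, giving *ivasous*.
The agentive form *ivasous*: last vowel = /u/, a high vowel → -i → *ivasousi*.

ivasousi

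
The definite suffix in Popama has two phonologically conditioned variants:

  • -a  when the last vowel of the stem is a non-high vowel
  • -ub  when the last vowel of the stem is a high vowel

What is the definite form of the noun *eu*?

The last vowel of *eu* is /u/, which is a high vowel, so the suffix is -ub, giving *euub*.

euub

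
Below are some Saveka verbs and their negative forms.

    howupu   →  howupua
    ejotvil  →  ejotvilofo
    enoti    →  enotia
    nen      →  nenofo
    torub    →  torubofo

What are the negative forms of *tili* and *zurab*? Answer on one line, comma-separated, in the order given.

The suffix is conditioned by the final sound: -ofo when the stem ends in a consonant (*ejotvil*, *nen*, *torub*); -a when the stem ends in a vowel (*howupu*, *enoti*).
The final sound of *tili* is /i/, which is a vowel, so the suffix is -a, giving *tilia*.
The final sound of *zurab* is /b/, which is a consonant, so the suffix is -ofo, giving *zurabofo*.

tilia, zurabofo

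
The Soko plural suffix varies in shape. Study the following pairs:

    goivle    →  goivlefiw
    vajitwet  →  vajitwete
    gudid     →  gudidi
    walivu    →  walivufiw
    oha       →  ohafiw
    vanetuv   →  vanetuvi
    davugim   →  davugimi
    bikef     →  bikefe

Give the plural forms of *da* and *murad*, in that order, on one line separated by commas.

dafiw, muradi

The suffix is conditioned by the final sound: -e when the stem ends in a voiceless consonant (*vajitwet*, *bikef*); -i when the stem ends in a voiced consonant (*gudid*, *vanetuv*, *davugim*); -fiw when the stem ends in a vowel (*goivle*, *walivu*, *oha*).
Since the final sound of *da* is /a/ (a vowel), it takes -fiw, giving *dafiw*.
The final sound of *murad* is /d/, which is a voiced consonant, so the suffix is -i, giving *muradi*.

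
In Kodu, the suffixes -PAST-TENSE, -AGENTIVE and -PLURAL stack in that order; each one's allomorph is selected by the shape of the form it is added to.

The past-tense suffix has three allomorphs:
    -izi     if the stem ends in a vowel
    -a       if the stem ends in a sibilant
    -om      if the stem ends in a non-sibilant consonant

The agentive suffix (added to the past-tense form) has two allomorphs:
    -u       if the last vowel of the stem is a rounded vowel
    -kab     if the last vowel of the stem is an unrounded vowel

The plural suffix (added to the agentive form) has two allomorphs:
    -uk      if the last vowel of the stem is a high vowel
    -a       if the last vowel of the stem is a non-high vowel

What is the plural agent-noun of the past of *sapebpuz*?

*sapebpuz*: final sound = /z/, a sibilant → -a → *sapebpuza*.
The past-tense form *sapebpuza*: last vowel = /a/, an unrounded vowel → -kab → *sapebpuzakab*.
The agentive form *sapebpuzakab*: last vowel = /a/, a non-high vowel → -a → *sapebpuzakaba*.

sapebpuzakaba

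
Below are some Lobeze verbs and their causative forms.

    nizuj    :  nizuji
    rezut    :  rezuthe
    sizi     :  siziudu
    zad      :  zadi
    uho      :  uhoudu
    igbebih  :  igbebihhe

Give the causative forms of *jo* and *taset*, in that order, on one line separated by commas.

The alternation tracks the final sound of the stem — -he when the stem ends in a voiceless consonant (*rezut*, *igbebih*); -i when the stem ends in a voiced consonant (*nizuj*, *zad*); -udu when the stem ends in a vowel (*sizi*, *uho*).
*jo* — final sound /o/ (a vowel) → -udu → *joudu*.
Since the final sound of *taset* is /t/ (a voiceless consonant), it takes -he, giving *tasethe*.

joudu, tasethe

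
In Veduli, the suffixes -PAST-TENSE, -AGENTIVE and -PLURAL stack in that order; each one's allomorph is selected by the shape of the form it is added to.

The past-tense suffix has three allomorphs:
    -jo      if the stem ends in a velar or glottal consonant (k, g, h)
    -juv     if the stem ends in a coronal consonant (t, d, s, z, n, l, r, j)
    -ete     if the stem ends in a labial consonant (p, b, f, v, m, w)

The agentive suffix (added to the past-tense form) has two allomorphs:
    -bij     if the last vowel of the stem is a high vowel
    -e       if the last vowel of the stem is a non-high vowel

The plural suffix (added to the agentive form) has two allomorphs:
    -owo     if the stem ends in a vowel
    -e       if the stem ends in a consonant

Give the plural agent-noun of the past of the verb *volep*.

Since the final consonant of *volep* is /p/ (labial), it takes -ete, giving *volepete*.
The last vowel of the past-tense form *volepete* is /e/, which is a non-high vowel, so the agentive suffix is -e, giving *volepetee*.
The final sound of the agentive form *volepetee* is /e/, which is a vowel, so the plural suffix is -owo, giving *volepeteeowo*.

volepeteeowo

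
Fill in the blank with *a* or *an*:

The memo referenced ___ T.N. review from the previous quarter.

a

The indefinite article is chosen by the initial *sound* of the following word, not its spelling.
The initialism *T.N.* is read letter by letter; the first letter, T, is pronounced /tiː/, which begins with a consonant sound.
So the article is *a*: The memo referenced a T.N. review from the previous quarter.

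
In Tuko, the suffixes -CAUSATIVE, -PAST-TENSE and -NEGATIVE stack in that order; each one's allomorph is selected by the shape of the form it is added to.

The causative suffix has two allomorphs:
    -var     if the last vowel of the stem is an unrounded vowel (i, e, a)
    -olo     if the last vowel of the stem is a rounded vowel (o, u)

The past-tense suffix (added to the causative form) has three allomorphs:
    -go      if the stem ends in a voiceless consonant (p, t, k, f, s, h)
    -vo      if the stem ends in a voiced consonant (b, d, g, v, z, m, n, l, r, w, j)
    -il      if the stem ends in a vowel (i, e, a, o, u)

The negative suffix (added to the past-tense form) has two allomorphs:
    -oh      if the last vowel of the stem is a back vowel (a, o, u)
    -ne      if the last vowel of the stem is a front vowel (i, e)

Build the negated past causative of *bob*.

boboloilne

*bob*: last vowel = /o/, a rounded vowel → -olo → *bobolo*.
The causative form *bobolo* — final sound /o/ (a vowel) → -il → *boboloil*.
The last vowel of the past-tense form *boboloil* is /i/, which is a front vowel, so the negative suffix is -ne, giving *boboloilne*.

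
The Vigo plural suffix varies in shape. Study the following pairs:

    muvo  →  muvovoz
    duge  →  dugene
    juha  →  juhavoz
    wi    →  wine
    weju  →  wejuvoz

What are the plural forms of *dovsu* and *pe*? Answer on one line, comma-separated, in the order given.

The alternation tracks the last vowel of the stem — -ne when the last vowel of the stem is a front vowel (*duge*, *wi*); -voz when the last vowel of the stem is a back vowel (*muvo*, *juha*, *weju*).
*dovsu* — last vowel /u/ (a back vowel) → -voz → *dovsuvoz*.
Since the last vowel of *pe* is /e/ (a front vowel), it takes -ne, giving *pene*.

dovsuvoz, pene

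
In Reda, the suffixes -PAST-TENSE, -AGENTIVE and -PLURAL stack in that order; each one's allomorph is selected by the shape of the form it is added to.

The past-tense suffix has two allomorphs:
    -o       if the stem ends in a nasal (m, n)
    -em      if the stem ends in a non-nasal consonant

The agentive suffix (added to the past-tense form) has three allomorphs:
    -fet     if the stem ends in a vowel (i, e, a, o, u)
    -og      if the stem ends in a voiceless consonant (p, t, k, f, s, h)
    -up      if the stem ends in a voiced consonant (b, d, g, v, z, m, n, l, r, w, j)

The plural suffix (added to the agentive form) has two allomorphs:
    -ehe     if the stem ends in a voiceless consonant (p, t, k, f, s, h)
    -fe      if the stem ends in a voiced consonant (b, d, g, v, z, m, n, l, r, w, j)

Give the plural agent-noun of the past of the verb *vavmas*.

vavmasemupehe

*vavmas* — final consonant /s/ (non-nasal) → -em → *vavmasem*.
The past-tense form *vavmasem* — final sound /m/ (a voiced consonant) → -up → *vavmasemup*.
The agentive form *vavmasemup*: final consonant = /p/, voiceless → -ehe → *vavmasemupehe*.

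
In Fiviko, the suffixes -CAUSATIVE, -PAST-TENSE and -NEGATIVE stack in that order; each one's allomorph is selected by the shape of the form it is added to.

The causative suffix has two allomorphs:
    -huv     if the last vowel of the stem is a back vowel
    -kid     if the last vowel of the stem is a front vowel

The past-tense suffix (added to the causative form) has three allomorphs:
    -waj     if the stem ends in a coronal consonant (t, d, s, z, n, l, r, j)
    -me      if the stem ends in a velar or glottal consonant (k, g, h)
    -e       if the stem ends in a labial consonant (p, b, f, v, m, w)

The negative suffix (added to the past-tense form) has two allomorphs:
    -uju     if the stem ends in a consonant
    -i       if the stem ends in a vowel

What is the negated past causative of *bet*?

betkidwajuju

*bet*: last vowel = /e/, a front vowel → -kid → *betkid*.
Since the final consonant of the causative form *betkid* is /d/ (coronal), it takes -waj, giving *betkidwaj*.
The past-tense form *betkidwaj*: final sound = /j/, a consonant → -uju → *betkidwajuju*.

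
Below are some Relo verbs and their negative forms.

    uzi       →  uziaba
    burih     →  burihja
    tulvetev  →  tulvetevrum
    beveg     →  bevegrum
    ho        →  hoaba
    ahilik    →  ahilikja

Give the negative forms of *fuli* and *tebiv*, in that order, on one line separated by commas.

fuliaba, tebivrum

The pattern is voicing of the final sound: -ja when the stem ends in a voiceless consonant (*burih*, *ahilik*); -rum when the stem ends in a voiced consonant (*tulvetev*, *beveg*); -aba when the stem ends in a vowel (*uzi*, *ho*).
Since the final sound of *fuli* is /i/ (a vowel), it takes -aba, giving *fuliaba*.
Since the final sound of *tebiv* is /v/ (a voiced consonant), it takes -rum, giving *tebivrum*.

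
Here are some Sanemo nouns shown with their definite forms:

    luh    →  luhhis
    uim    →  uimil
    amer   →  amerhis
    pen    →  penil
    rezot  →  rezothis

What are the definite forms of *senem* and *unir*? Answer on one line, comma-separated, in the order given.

senemil, unirhis

The pattern is nasality of the final consonant: -il when the stem ends in a nasal (*uim*, *pen*); -his when the stem ends in a non-nasal consonant (*luh*, *amer*, *rezot*).
*senem*: final consonant = /m/, a nasal → -il → *senemil*.
Since the final consonant of *unir* is /r/ (non-nasal), it takes -his, giving *unirhis*.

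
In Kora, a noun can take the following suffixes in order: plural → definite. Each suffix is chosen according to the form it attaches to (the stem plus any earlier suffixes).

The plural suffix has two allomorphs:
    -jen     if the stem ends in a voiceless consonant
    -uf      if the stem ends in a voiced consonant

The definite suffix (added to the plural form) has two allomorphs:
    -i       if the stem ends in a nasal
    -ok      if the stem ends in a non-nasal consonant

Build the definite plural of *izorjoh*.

izorjohjeni

The final consonant of *izorjoh* is /h/, which is voiceless, so the plural suffix is -jen, giving *izorjohjen*.
The final consonant of the plural form *izorjohjen* is /n/, which is a nasal, so the definite suffix is -i, giving *izorjohjeni*.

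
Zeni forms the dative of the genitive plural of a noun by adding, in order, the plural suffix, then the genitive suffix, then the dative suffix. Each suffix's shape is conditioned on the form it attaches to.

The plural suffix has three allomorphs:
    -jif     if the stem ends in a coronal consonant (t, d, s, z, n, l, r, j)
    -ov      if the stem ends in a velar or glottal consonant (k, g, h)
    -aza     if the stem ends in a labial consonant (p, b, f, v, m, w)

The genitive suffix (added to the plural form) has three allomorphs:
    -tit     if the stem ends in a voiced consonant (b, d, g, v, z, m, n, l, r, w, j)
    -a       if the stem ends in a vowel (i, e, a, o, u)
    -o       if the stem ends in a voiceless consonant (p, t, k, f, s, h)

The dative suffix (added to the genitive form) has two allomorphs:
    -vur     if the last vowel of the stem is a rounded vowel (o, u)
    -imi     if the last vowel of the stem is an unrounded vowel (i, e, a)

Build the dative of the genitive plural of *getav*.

*getav* — final consonant /v/ (labial) → -aza → *getavaza*.
Since the final sound of the plural form *getavaza* is /a/ (a vowel), it takes -a, giving *getavazaa*.
The genitive form *getavazaa*: last vowel = /a/, an unrounded vowel → -imi → *getavazaaimi*.

getavazaaimi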